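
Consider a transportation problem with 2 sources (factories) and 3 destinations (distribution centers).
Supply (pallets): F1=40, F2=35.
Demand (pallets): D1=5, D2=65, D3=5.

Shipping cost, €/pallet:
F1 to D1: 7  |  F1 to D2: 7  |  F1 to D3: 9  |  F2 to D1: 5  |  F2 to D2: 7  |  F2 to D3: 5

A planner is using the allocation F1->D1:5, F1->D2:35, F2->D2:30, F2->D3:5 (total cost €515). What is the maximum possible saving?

10

Current plan cost = 5·7 + 35·7 + 30·7 + 5·5 = €515.
Optimal plan:
  F1 to D2: 40 pallets
  F2 to D1: 5 pallets
  F2 to D2: 25 pallets
  F2 to D3: 5 pallets
Optimal cost = €505.
Saving = 515 − 505 = €10.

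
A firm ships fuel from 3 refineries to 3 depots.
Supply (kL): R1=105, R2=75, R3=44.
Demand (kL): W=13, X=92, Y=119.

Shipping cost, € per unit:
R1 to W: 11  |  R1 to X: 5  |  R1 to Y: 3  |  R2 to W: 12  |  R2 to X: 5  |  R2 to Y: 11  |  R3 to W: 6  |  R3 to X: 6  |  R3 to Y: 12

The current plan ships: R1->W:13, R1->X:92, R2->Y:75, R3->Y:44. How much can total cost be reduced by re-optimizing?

Current plan cost = 13·11 + 92·5 + 75·11 + 44·12 = €1956.
Optimal plan:
  R1→Y: 105 × €3 = €315
  R2→X: 61 × €5 = €305
  R2→Y: 14 × €11 = €154
  R3→W: 13 × €6 = €78
  R3→X: 31 × €6 = €186
Optimal cost = €1038.
Saving = 1956 − 1038 = €918.

918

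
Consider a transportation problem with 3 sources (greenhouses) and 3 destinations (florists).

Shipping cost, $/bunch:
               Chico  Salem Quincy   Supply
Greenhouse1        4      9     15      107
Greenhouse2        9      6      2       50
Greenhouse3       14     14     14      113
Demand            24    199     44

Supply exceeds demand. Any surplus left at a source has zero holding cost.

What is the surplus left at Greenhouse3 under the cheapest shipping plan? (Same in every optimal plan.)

3

Minimum-cost shipments:
  Greenhouse1->Chico: 24 × $4 = $96
  Greenhouse1->Salem: 83 × $9 = $747
  Greenhouse2->Salem: 6 × $6 = $36
  Greenhouse2->Quincy: 44 × $2 = $88
  Greenhouse3->Salem: 110 × $14 = $1540
Total cost = $2507.
Greenhouse3 ships 110 of its 113, leaving 3.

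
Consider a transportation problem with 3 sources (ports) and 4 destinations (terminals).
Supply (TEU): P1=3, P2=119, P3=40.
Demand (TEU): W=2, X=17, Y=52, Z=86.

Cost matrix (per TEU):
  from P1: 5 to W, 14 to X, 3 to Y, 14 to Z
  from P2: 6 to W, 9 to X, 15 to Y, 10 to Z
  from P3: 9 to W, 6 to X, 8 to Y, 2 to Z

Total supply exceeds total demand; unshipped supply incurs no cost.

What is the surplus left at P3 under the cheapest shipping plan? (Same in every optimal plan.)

0

An optimal plan:
  P1->Y: 3 × 3 = 9
  P2->W: 2 × 6 = 12
  P2->X: 17 × 9 = 153
  P2->Y: 49 × 15 = 735
  P2->Z: 46 × 10 = 460
  P3->Z: 40 × 2 = 80
Total cost = 1449.
P3 ships 40 of its 40, leaving 0.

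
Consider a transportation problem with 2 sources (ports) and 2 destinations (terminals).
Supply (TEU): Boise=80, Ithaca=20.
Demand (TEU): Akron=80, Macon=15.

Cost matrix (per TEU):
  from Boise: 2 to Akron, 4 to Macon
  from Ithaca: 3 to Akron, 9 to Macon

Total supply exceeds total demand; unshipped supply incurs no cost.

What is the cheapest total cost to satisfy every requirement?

One minimum-cost allocation:
  Boise->Akron: 65 × 2 = 130
  Boise->Macon: 15 × 4 = 60
  Ithaca->Akron: 15 × 3 = 45
Total = 130 + 60 + 45 = 235.
(Supply check: Boise ships 80; Ithaca ships 15.)

235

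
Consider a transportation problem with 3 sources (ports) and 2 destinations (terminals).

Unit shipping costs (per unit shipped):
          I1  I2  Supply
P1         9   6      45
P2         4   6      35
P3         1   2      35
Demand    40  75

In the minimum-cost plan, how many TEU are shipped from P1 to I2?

Solving gives:
  P1->I2: 45 × 6 = 270
  P2->I1: 35 × 4 = 140
  P3->I1: 5 × 1 = 5
  P3->I2: 30 × 2 = 60
Total cost = 475.
So P1→I2 carries 45 TEU.

45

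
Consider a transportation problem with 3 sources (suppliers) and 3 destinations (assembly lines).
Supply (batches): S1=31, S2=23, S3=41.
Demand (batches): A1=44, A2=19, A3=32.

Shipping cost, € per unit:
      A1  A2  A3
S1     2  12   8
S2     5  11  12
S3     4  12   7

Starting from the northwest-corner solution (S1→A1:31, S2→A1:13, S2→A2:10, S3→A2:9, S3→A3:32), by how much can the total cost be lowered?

Current plan cost = 31·2 + 13·5 + 10·11 + 9·12 + 32·7 = €569.
Optimal plan:
  S1–A1: 31 × €2 = €62
  S2–A1: 4 × €5 = €20
  S2–A2: 19 × €11 = €209
  S3–A1: 9 × €4 = €36
  S3–A3: 32 × €7 = €224
Optimal cost = €551.
Saving = 569 − 551 = €18.

18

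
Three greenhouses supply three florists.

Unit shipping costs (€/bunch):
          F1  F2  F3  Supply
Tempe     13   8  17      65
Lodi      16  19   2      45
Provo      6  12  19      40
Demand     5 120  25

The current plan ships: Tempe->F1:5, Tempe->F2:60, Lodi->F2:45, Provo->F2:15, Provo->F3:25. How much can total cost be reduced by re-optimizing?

Current plan cost = 5·13 + 60·8 + 45·19 + 15·12 + 25·19 = €2055.
Optimal plan:
  Tempe to F2: 65 bunches
  Lodi to F2: 20 bunches
  Lodi to F3: 25 bunches
  Provo to F1: 5 bunches
  Provo to F2: 35 bunches
Optimal cost = €1400.
Saving = 2055 − 1400 = €655.

655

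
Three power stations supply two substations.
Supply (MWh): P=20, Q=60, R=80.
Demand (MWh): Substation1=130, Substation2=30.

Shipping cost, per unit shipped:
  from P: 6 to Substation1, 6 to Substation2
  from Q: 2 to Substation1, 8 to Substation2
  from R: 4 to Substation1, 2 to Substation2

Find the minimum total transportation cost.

500

An optimal shipping plan:
  P–Substation1: 20 × 6 = 120
  Q–Substation1: 60 × 2 = 120
  R–Substation1: 50 × 4 = 200
  R–Substation2: 30 × 2 = 60
Total = 120 + 120 + 200 + 60 = 500.
(Supply check: P ships 20; Q ships 60; R ships 80.)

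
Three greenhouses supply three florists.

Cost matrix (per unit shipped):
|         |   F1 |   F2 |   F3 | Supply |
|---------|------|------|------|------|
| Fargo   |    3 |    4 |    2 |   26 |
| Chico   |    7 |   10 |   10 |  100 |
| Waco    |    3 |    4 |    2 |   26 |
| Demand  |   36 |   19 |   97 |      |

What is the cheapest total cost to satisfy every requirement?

Optimal allocation:
  Fargo to F3: 26 × 2 = 52
  Chico to F1: 36 × 7 = 252
  Chico to F2: 19 × 10 = 190
  Chico to F3: 45 × 10 = 450
  Waco to F3: 26 × 2 = 52
Total = 52 + 252 + 190 + 450 + 52 = 996.

996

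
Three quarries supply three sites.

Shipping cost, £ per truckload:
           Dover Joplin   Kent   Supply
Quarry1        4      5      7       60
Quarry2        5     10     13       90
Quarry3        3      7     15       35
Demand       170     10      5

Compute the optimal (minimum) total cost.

820

One minimum-cost allocation:
  Quarry1 to Dover: 45 truckloads
  Quarry1 to Joplin: 10 truckloads
  Quarry1 to Kent: 5 truckloads
  Quarry2 to Dover: 90 truckloads
  Quarry3 to Dover: 35 truckloads
Total cost = £820.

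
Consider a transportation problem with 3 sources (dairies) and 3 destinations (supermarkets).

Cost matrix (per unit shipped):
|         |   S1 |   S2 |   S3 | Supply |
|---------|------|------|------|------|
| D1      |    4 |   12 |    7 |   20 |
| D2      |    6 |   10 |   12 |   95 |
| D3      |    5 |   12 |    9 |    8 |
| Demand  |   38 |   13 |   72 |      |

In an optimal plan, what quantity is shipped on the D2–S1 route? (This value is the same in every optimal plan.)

38

Solving gives:
  D1 to S3: 20 × 7 = 140
  D2 to S1: 38 × 6 = 228
  D2 to S2: 13 × 10 = 130
  D2 to S3: 44 × 12 = 528
  D3 to S3: 8 × 9 = 72
Total cost = 1098.
So D2→S1 carries 38 crates.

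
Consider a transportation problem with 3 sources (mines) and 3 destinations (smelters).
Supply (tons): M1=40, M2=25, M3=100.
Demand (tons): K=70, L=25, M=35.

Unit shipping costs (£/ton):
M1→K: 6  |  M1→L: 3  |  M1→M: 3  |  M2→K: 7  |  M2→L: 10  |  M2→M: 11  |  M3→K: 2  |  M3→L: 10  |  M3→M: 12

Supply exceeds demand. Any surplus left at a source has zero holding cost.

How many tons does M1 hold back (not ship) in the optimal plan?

An optimal plan:
  M1–L: 5 tons
  M1–M: 35 tons
  M2–L: 20 tons
  M3–K: 70 tons
Total cost = £460.
M1 ships 40 of its 40, leaving 0.

0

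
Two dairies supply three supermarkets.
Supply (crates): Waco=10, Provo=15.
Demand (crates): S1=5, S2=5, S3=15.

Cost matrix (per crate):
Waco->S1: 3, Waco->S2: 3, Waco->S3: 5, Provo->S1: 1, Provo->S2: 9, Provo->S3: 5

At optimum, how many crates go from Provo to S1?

5

Optimal shipments:
  Waco to S2: 5 × 3 = 15
  Waco to S3: 5 × 5 = 25
  Provo to S1: 5 × 1 = 5
  Provo to S3: 10 × 5 = 50
Total cost = 95.
So Provo→S1 carries 5 crates.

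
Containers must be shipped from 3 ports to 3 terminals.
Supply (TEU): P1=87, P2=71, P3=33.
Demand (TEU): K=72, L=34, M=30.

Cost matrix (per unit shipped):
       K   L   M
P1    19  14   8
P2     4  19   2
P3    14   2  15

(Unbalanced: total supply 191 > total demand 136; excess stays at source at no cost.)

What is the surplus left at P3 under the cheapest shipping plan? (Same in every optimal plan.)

An optimal plan:
  P1 to K: 1 × 19 = 19
  P1 to L: 1 × 14 = 14
  P1 to M: 30 × 8 = 240
  P2 to K: 71 × 4 = 284
  P3 to L: 33 × 2 = 66
Total cost = 623.
P3 ships 33 of its 33, leaving 0.

0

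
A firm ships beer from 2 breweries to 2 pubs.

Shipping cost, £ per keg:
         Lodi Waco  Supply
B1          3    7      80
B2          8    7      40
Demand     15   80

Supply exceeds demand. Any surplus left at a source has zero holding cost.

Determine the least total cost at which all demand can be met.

Optimal allocation:
  B1–Lodi: 15 × £3 = £45
  B1–Waco: 40 × £7 = £280
  B2–Waco: 40 × £7 = £280
Total = 45 + 280 + 280 = £605.

605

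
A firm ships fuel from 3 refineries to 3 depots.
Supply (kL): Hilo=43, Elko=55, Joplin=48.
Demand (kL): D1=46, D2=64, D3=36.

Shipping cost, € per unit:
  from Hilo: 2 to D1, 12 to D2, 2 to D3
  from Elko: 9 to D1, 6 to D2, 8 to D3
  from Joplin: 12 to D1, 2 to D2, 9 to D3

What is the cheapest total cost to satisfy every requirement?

593

A cheapest plan:
  Hilo→D1: 43 × €2 = €86
  Elko→D1: 3 × €9 = €27
  Elko→D2: 16 × €6 = €96
  Elko→D3: 36 × €8 = €288
  Joplin→D2: 48 × €2 = €96
Total = 86 + 27 + 96 + 288 + 96 = €593.
(Supply check: Hilo ships 43; Elko ships 55; Joplin ships 48.)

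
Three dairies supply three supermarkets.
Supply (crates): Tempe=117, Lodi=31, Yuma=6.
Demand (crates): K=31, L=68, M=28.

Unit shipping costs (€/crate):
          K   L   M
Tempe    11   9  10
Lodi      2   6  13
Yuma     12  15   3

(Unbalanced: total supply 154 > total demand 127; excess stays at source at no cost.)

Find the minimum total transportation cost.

912

One minimum-cost allocation:
  Tempe to L: 68 crates
  Tempe to M: 22 crates
  Lodi to K: 31 crates
  Yuma to M: 6 crates
Total cost = €912.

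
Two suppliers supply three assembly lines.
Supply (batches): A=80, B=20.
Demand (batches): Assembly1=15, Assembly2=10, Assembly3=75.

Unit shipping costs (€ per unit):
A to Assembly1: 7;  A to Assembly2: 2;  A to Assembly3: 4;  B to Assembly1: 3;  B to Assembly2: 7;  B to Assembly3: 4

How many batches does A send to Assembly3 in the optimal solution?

Solving gives:
  A->Assembly2: 10 × €2 = €20
  A->Assembly3: 70 × €4 = €280
  B->Assembly1: 15 × €3 = €45
  B->Assembly3: 5 × €4 = €20
Total cost = €365.
So A→Assembly3 carries 70 batches.

70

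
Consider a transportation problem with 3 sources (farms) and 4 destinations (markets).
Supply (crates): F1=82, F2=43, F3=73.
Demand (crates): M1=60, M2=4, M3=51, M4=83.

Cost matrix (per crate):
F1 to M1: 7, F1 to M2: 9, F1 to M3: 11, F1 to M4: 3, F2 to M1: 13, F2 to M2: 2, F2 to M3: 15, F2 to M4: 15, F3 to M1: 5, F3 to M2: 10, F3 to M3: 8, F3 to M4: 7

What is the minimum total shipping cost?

Optimal allocation:
  F1–M4: 82 × 3 = 246
  F2–M2: 4 × 2 = 8
  F2–M3: 39 × 15 = 585
  F3–M1: 60 × 5 = 300
  F3–M3: 12 × 8 = 96
  F3–M4: 1 × 7 = 7
Total = 246 + 8 + 585 + 300 + 96 + 7 = 1242.

1242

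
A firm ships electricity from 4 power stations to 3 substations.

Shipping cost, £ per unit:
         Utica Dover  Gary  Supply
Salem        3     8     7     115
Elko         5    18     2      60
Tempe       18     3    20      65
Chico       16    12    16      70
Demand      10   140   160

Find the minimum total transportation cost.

One minimum-cost allocation:
  Salem->Utica: 10 × £3 = £30
  Salem->Dover: 5 × £8 = £40
  Salem->Gary: 100 × £7 = £700
  Elko->Gary: 60 × £2 = £120
  Tempe->Dover: 65 × £3 = £195
  Chico->Dover: 70 × £12 = £840
Total = 30 + 40 + 700 + 120 + 195 + 840 = £1925.
(Supply check: Salem ships 115; Elko ships 60; Tempe ships 65; Chico ships 70.)

1925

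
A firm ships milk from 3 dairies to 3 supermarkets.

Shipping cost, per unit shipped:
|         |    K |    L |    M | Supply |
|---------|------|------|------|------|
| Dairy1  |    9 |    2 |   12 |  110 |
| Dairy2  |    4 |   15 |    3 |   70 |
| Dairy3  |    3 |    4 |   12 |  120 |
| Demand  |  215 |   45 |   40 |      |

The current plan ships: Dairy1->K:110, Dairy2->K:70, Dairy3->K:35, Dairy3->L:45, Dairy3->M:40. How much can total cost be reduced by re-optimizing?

760

Current plan cost = 110·9 + 70·4 + 35·3 + 45·4 + 40·12 = 2035.
Optimal plan:
  Dairy1–K: 65 crates
  Dairy1–L: 45 crates
  Dairy2–K: 30 crates
  Dairy2–M: 40 crates
  Dairy3–K: 120 crates
Optimal cost = 1275.
Saving = 2035 − 1275 = 760.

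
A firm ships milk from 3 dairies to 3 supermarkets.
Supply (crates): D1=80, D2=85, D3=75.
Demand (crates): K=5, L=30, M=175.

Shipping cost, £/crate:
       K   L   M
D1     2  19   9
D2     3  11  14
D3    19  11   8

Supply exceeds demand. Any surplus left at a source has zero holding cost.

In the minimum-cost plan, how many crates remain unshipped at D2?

Minimum-cost shipments:
  D1→M: 80 × £9 = £720
  D2→K: 5 × £3 = £15
  D2→L: 30 × £11 = £330
  D2→M: 20 × £14 = £280
  D3→M: 75 × £8 = £600
Total cost = £1945.
D2 ships 55 of its 85, leaving 30.

30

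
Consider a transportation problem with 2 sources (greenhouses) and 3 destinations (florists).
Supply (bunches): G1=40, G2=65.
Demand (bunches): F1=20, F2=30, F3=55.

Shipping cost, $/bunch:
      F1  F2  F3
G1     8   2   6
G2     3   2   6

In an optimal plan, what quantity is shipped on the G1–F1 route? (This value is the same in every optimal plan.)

0

Solving gives:
  G1–F2: 30 × $2 = $60
  G1–F3: 10 × $6 = $60
  G2–F1: 20 × $3 = $60
  G2–F3: 45 × $6 = $270
Total cost = $450.
The route G1→F1 is not used.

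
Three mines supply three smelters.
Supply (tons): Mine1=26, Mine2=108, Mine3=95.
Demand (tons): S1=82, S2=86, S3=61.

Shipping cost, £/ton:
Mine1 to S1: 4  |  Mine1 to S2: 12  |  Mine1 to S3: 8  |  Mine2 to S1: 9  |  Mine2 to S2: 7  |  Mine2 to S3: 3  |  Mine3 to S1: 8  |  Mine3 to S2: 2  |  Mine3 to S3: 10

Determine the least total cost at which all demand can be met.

One minimum-cost allocation:
  Mine1→S1: 26 × £4 = £104
  Mine2→S1: 47 × £9 = £423
  Mine2→S3: 61 × £3 = £183
  Mine3→S1: 9 × £8 = £72
  Mine3→S2: 86 × £2 = £172
Total = 104 + 423 + 183 + 72 + 172 = £954.
(Supply check: Mine1 ships 26; Mine2 ships 108; Mine3 ships 95.)

954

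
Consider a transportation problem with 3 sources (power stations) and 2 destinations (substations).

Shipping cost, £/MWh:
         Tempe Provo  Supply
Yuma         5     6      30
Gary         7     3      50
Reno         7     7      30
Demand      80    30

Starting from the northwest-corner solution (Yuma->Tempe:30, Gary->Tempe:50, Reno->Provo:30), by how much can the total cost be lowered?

Current plan cost = 30·5 + 50·7 + 30·7 = £710.
Optimal plan:
  Yuma to Tempe: 30 × £5 = £150
  Gary to Tempe: 20 × £7 = £140
  Gary to Provo: 30 × £3 = £90
  Reno to Tempe: 30 × £7 = £210
Optimal cost = £590.
Saving = 710 − 590 = £120.

120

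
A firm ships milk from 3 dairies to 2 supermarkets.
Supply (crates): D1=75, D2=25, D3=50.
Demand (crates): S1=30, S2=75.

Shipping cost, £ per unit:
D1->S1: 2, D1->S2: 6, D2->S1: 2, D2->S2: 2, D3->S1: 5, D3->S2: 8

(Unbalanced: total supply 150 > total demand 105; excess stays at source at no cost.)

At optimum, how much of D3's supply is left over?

Minimum-cost shipments:
  D1–S1: 30 × £2 = £60
  D1–S2: 45 × £6 = £270
  D2–S2: 25 × £2 = £50
  D3–S2: 5 × £8 = £40
Total cost = £420.
D3 ships 5 of its 50, leaving 45.

45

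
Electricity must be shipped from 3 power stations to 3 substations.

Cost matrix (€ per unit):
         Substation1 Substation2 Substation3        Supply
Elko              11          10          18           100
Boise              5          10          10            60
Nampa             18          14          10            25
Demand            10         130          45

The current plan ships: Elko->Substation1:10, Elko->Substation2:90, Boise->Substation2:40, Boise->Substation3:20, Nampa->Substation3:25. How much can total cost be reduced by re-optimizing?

60

Current plan cost = 10·11 + 90·10 + 40·10 + 20·10 + 25·10 = €1860.
Optimal plan:
  Elko to Substation2: 100 × €10 = €1000
  Boise to Substation1: 10 × €5 = €50
  Boise to Substation2: 30 × €10 = €300
  Boise to Substation3: 20 × €10 = €200
  Nampa to Substation3: 25 × €10 = €250
Optimal cost = €1800.
Saving = 1860 − 1800 = €60.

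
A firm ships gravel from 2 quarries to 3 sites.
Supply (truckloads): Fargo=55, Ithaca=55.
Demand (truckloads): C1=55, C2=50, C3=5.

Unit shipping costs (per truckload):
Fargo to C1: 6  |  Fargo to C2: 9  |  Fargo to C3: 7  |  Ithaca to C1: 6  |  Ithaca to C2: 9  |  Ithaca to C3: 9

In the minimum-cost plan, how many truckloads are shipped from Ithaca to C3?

0

Solving gives:
  Fargo to C2: 50 × 9 = 450
  Fargo to C3: 5 × 7 = 35
  Ithaca to C1: 55 × 6 = 330
Total cost = 815.
The route Ithaca→C3 is not used.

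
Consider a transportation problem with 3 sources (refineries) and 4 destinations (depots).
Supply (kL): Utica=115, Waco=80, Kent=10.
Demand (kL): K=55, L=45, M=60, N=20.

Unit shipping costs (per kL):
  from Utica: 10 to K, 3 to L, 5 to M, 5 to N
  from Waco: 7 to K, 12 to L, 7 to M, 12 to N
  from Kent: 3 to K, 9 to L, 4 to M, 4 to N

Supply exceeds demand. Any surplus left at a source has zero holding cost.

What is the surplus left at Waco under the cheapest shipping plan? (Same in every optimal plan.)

25

An optimal plan:
  Utica to L: 45 × 3 = 135
  Utica to M: 50 × 5 = 250
  Utica to N: 20 × 5 = 100
  Waco to K: 45 × 7 = 315
  Waco to M: 10 × 7 = 70
  Kent to K: 10 × 3 = 30
Total cost = 900.
Waco ships 55 of its 80, leaving 25.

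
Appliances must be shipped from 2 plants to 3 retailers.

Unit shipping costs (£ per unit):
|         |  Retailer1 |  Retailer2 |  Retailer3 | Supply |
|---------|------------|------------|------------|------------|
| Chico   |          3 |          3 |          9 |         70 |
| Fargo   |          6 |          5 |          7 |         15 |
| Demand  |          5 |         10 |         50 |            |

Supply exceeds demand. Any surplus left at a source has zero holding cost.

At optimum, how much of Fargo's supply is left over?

0

Minimum-cost shipments:
  Chico to Retailer1: 5 × £3 = £15
  Chico to Retailer2: 10 × £3 = £30
  Chico to Retailer3: 35 × £9 = £315
  Fargo to Retailer3: 15 × £7 = £105
Total cost = £465.
Fargo ships 15 of its 15, leaving 0.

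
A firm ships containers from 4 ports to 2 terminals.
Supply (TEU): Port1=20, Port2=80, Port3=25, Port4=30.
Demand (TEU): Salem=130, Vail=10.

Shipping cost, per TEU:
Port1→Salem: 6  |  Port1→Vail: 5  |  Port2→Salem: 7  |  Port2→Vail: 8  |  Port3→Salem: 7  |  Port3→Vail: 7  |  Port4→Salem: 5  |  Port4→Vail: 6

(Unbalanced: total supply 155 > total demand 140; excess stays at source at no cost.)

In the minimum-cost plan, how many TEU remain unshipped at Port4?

0

Minimum-cost shipments:
  Port1->Salem: 10 × 6 = 60
  Port1->Vail: 10 × 5 = 50
  Port2->Salem: 65 × 7 = 455
  Port3->Salem: 25 × 7 = 175
  Port4->Salem: 30 × 5 = 150
Total cost = 890.
Port4 ships 30 of its 30, leaving 0.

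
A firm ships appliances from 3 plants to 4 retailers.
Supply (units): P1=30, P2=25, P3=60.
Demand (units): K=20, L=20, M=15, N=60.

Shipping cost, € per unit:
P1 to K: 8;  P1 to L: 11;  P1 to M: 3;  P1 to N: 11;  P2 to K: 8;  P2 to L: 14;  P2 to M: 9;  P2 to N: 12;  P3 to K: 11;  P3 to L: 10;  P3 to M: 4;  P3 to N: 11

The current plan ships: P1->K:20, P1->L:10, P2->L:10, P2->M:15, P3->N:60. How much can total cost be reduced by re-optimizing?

Current plan cost = 20·8 + 10·11 + 10·14 + 15·9 + 60·11 = €1205.
Optimal plan:
  P1 to M: 15 × €3 = €45
  P1 to N: 15 × €11 = €165
  P2 to K: 20 × €8 = €160
  P2 to N: 5 × €12 = €60
  P3 to L: 20 × €10 = €200
  P3 to N: 40 × €11 = €440
Optimal cost = €1070.
Saving = 1205 − 1070 = €135.

135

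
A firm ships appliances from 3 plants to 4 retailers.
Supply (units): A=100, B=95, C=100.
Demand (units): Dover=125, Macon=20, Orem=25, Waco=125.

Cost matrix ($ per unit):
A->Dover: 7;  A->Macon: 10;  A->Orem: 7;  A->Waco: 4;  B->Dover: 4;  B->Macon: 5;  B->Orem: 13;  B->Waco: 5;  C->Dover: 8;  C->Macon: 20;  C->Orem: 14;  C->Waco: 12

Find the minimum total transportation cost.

1725

A cheapest plan:
  A->Orem: 25 × $7 = $175
  A->Waco: 75 × $4 = $300
  B->Dover: 25 × $4 = $100
  B->Macon: 20 × $5 = $100
  B->Waco: 50 × $5 = $250
  C->Dover: 100 × $8 = $800
Total = 175 + 300 + 100 + 100 + 250 + 800 = $1725.
(Supply check: A ships 100; B ships 95; C ships 100.)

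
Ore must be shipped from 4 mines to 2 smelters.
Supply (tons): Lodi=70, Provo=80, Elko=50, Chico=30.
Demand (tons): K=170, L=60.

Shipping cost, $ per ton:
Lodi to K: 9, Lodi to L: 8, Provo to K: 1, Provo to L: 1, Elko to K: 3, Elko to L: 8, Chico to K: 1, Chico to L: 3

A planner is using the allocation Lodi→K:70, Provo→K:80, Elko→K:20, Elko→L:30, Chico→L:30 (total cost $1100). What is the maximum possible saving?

270

Current plan cost = 70·9 + 80·1 + 20·3 + 30·8 + 30·3 = $1100.
Optimal plan:
  Lodi–K: 10 tons
  Lodi–L: 60 tons
  Provo–K: 80 tons
  Elko–K: 50 tons
  Chico–K: 30 tons
Optimal cost = $830.
Saving = 1100 − 830 = $270.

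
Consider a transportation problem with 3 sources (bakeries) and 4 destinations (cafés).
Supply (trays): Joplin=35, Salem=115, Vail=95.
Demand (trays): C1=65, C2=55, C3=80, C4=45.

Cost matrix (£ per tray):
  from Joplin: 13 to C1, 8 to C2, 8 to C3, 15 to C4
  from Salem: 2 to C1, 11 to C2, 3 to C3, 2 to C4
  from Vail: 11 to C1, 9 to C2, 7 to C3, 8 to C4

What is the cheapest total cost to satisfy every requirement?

A cheapest plan:
  Joplin->C2: 35 × £8 = £280
  Salem->C1: 65 × £2 = £130
  Salem->C3: 5 × £3 = £15
  Salem->C4: 45 × £2 = £90
  Vail->C2: 20 × £9 = £180
  Vail->C3: 75 × £7 = £525
Total = 280 + 130 + 15 + 90 + 180 + 525 = £1220.

1220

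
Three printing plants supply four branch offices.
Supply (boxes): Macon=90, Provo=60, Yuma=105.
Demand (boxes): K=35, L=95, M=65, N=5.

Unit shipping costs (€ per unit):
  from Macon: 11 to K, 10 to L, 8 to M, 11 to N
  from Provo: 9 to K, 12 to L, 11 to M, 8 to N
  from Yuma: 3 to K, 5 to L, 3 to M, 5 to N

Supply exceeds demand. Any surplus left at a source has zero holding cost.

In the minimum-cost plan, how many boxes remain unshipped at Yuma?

0

Minimum-cost shipments:
  Macon→L: 25 boxes
  Macon→M: 65 boxes
  Provo→N: 5 boxes
  Yuma→K: 35 boxes
  Yuma→L: 70 boxes
Total cost = €1265.
Yuma ships 105 of its 105, leaving 0.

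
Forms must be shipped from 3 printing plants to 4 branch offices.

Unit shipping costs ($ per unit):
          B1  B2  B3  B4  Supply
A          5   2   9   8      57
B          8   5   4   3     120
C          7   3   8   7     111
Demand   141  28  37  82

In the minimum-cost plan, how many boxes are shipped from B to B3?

Optimal shipments:
  A to B1: 57 boxes
  B to B1: 1 boxes
  B to B3: 37 boxes
  B to B4: 82 boxes
  C to B1: 83 boxes
  C to B2: 28 boxes
Total cost = $1352.
So B→B3 carries 37 boxes.

37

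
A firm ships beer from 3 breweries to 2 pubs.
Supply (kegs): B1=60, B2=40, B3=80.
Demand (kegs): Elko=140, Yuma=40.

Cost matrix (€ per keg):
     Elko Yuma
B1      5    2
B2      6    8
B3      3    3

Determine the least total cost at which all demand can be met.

660

An optimal shipping plan:
  B1–Elko: 20 × €5 = €100
  B1–Yuma: 40 × €2 = €80
  B2–Elko: 40 × €6 = €240
  B3–Elko: 80 × €3 = €240
Total = 100 + 80 + 240 + 240 = €660.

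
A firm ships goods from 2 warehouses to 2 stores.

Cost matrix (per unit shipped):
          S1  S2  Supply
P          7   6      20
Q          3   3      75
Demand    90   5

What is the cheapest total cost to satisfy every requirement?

360

One minimum-cost allocation:
  P–S1: 15 × 7 = 105
  P–S2: 5 × 6 = 30
  Q–S1: 75 × 3 = 225
Total = 105 + 30 + 225 = 360.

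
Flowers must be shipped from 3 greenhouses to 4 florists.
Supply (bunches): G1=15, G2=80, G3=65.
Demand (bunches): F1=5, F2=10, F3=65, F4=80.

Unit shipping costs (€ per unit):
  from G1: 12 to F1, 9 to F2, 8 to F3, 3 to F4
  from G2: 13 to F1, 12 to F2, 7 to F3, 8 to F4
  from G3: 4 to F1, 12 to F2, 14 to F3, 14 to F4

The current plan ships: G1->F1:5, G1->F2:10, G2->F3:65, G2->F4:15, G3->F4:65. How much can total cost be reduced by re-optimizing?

175

Current plan cost = 5·12 + 10·9 + 65·7 + 15·8 + 65·14 = €1635.
Optimal plan:
  G1→F4: 15 bunches
  G2→F3: 65 bunches
  G2→F4: 15 bunches
  G3→F1: 5 bunches
  G3→F2: 10 bunches
  G3→F4: 50 bunches
Optimal cost = €1460.
Saving = 1635 − 1460 = €175.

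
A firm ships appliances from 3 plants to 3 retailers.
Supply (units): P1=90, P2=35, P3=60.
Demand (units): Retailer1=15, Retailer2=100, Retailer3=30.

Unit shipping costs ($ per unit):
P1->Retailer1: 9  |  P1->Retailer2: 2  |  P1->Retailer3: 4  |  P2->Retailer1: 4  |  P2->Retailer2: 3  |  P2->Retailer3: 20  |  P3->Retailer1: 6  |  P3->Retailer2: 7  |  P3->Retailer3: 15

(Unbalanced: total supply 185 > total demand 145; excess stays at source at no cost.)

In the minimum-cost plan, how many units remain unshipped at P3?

An optimal plan:
  P1 to Retailer2: 60 × $2 = $120
  P1 to Retailer3: 30 × $4 = $120
  P2 to Retailer2: 35 × $3 = $105
  P3 to Retailer1: 15 × $6 = $90
  P3 to Retailer2: 5 × $7 = $35
Total cost = $470.
P3 ships 20 of its 60, leaving 40.

40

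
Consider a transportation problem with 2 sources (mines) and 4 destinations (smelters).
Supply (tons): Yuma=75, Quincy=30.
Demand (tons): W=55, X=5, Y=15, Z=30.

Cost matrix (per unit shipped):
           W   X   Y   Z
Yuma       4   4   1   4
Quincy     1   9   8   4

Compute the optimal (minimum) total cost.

An optimal shipping plan:
  Yuma–W: 25 × 4 = 100
  Yuma–X: 5 × 4 = 20
  Yuma–Y: 15 × 1 = 15
  Yuma–Z: 30 × 4 = 120
  Quincy–W: 30 × 1 = 30
Total = 100 + 20 + 15 + 120 + 30 = 285.
(Supply check: Yuma ships 75; Quincy ships 30.)

285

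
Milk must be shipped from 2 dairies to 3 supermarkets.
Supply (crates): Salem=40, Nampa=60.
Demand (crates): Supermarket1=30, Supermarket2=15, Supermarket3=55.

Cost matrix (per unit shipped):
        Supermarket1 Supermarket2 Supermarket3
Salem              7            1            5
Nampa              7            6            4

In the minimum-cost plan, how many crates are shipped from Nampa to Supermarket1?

Solving gives:
  Salem to Supermarket1: 25 × 7 = 175
  Salem to Supermarket2: 15 × 1 = 15
  Nampa to Supermarket1: 5 × 7 = 35
  Nampa to Supermarket3: 55 × 4 = 220
Total cost = 445.
So Nampa→Supermarket1 carries 5 crates.

5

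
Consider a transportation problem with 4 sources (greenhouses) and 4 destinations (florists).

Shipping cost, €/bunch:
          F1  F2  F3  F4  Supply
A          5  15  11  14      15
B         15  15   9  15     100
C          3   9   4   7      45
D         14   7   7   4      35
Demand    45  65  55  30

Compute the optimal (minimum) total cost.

Optimal allocation:
  A to F1: 15 × €5 = €75
  B to F2: 45 × €15 = €675
  B to F3: 55 × €9 = €495
  C to F1: 30 × €3 = €90
  C to F2: 15 × €9 = €135
  D to F2: 5 × €7 = €35
  D to F4: 30 × €4 = €120
Total = 75 + 675 + 495 + 90 + 135 + 35 + 120 = €1625.

1625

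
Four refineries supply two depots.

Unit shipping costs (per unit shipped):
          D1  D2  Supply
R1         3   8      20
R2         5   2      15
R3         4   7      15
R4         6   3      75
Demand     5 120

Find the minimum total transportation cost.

495

A cheapest plan:
  R1–D1: 5 kL
  R1–D2: 15 kL
  R2–D2: 15 kL
  R3–D2: 15 kL
  R4–D2: 75 kL
Total cost = 495.
(Supply check: R1 ships 20; R2 ships 15; R3 ships 15; R4 ships 75.)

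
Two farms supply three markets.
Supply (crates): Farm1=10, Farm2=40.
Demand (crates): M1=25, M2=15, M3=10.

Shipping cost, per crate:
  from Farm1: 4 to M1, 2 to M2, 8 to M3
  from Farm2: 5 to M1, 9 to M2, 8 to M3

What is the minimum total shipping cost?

An optimal shipping plan:
  Farm1→M2: 10 × 2 = 20
  Farm2→M1: 25 × 5 = 125
  Farm2→M2: 5 × 9 = 45
  Farm2→M3: 10 × 8 = 80
Total = 20 + 125 + 45 + 80 = 270.

270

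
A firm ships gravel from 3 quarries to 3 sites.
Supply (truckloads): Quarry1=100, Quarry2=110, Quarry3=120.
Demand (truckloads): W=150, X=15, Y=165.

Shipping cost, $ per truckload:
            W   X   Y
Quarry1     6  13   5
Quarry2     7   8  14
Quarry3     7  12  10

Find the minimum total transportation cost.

2320

An optimal shipping plan:
  Quarry1->Y: 100 × $5 = $500
  Quarry2->W: 95 × $7 = $665
  Quarry2->X: 15 × $8 = $120
  Quarry3->W: 55 × $7 = $385
  Quarry3->Y: 65 × $10 = $650
Total = 500 + 665 + 120 + 385 + 650 = $2320.
(Supply check: Quarry1 ships 100; Quarry2 ships 110; Quarry3 ships 120.)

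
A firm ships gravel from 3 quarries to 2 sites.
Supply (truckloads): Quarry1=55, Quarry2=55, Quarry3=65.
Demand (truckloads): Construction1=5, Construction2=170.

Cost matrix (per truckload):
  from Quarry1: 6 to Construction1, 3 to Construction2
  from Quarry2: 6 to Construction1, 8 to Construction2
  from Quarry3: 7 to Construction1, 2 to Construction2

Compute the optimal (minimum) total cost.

A cheapest plan:
  Quarry1→Construction2: 55 × 3 = 165
  Quarry2→Construction1: 5 × 6 = 30
  Quarry2→Construction2: 50 × 8 = 400
  Quarry3→Construction2: 65 × 2 = 130
Total = 165 + 30 + 400 + 130 = 725.

725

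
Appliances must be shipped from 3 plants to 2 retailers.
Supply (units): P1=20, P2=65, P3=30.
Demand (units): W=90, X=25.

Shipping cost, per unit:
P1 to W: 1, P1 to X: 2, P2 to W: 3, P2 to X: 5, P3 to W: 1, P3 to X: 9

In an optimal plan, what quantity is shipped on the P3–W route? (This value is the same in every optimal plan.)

The minimum-cost plan:
  P1–X: 20 × 2 = 40
  P2–W: 60 × 3 = 180
  P2–X: 5 × 5 = 25
  P3–W: 30 × 1 = 30
Total cost = 275.
So P3→W carries 30 units.

30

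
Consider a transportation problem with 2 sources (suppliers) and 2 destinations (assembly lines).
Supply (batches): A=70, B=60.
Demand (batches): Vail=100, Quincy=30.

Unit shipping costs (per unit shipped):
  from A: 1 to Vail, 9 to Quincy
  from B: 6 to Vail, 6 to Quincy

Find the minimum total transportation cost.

430

Optimal allocation:
  A to Vail: 70 × 1 = 70
  B to Vail: 30 × 6 = 180
  B to Quincy: 30 × 6 = 180
Total = 70 + 180 + 180 = 430.
(Supply check: A ships 70; B ships 60.)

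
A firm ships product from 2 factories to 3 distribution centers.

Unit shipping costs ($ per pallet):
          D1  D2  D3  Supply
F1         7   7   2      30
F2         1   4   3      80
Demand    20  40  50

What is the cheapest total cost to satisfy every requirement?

A cheapest plan:
  F1→D3: 30 × $2 = $60
  F2→D1: 20 × $1 = $20
  F2→D2: 40 × $4 = $160
  F2→D3: 20 × $3 = $60
Total = 60 + 20 + 160 + 60 = $300.

300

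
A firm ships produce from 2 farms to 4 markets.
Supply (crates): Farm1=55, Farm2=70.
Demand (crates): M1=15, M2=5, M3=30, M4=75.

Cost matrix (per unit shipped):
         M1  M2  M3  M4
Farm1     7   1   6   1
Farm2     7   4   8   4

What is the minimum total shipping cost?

A cheapest plan:
  Farm1→M2: 5 × 1 = 5
  Farm1→M4: 50 × 1 = 50
  Farm2→M1: 15 × 7 = 105
  Farm2→M3: 30 × 8 = 240
  Farm2→M4: 25 × 4 = 100
Total = 5 + 50 + 105 + 240 + 100 = 500.

500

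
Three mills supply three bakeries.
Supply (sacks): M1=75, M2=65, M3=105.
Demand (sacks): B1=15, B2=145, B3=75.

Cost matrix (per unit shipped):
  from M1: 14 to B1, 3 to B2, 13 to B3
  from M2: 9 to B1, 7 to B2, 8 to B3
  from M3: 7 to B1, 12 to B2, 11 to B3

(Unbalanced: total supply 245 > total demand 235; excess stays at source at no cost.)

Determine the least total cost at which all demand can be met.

Optimal allocation:
  M1→B2: 75 × 3 = 225
  M2→B2: 65 × 7 = 455
  M3→B1: 15 × 7 = 105
  M3→B2: 5 × 12 = 60
  M3→B3: 75 × 11 = 825
Total = 225 + 455 + 105 + 60 + 825 = 1670.

1670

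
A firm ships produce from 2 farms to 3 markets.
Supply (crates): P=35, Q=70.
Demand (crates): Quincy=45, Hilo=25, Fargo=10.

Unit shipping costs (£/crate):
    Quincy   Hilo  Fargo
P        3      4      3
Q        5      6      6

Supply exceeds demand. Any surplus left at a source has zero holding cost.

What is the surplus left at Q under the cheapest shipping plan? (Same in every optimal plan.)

25

Minimum-cost shipments:
  P to Quincy: 25 × £3 = £75
  P to Fargo: 10 × £3 = £30
  Q to Quincy: 20 × £5 = £100
  Q to Hilo: 25 × £6 = £150
Total cost = £355.
Q ships 45 of its 70, leaving 25.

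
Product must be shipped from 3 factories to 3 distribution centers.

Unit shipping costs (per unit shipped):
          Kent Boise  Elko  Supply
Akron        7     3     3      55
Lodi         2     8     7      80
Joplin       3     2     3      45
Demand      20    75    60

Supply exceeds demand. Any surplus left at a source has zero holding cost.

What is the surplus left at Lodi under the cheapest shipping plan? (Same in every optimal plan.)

25

Minimum-cost shipments:
  Akron to Boise: 30 × 3 = 90
  Akron to Elko: 25 × 3 = 75
  Lodi to Kent: 20 × 2 = 40
  Lodi to Elko: 35 × 7 = 245
  Joplin to Boise: 45 × 2 = 90
Total cost = 540.
Lodi ships 55 of its 80, leaving 25.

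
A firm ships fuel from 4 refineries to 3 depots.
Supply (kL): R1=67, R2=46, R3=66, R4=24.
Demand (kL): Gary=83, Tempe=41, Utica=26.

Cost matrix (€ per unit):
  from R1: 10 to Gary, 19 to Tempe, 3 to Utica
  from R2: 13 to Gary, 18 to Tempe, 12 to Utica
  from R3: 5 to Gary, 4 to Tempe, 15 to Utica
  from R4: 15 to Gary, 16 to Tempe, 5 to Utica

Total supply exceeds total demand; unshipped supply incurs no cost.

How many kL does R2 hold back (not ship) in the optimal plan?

Minimum-cost shipments:
  R1–Gary: 58 × €10 = €580
  R1–Utica: 9 × €3 = €27
  R3–Gary: 25 × €5 = €125
  R3–Tempe: 41 × €4 = €164
  R4–Utica: 17 × €5 = €85
Total cost = €981.
R2 ships 0 of its 46, leaving 46.

46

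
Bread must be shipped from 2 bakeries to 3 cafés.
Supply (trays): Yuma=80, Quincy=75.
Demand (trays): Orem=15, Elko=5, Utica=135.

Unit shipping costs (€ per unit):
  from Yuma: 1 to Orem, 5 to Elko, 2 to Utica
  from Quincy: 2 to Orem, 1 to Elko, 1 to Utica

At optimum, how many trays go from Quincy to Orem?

0

Solving gives:
  Yuma to Orem: 15 × €1 = €15
  Yuma to Utica: 65 × €2 = €130
  Quincy to Elko: 5 × €1 = €5
  Quincy to Utica: 70 × €1 = €70
Total cost = €220.
The route Quincy→Orem is not used.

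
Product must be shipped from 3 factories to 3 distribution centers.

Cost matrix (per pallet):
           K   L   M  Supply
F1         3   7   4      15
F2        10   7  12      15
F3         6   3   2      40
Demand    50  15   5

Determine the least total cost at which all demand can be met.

370

A cheapest plan:
  F1 to K: 15 × 3 = 45
  F2 to K: 15 × 10 = 150
  F3 to K: 20 × 6 = 120
  F3 to L: 15 × 3 = 45
  F3 to M: 5 × 2 = 10
Total = 45 + 150 + 120 + 45 + 10 = 370.
(Supply check: F1 ships 15; F2 ships 15; F3 ships 40.)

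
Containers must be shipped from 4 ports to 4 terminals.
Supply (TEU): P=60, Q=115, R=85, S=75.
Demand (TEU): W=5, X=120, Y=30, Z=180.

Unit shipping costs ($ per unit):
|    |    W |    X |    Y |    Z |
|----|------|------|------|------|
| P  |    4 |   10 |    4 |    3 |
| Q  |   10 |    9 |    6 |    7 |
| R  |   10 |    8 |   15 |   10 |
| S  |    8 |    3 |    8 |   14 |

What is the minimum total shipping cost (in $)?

A cheapest plan:
  P→Z: 60 TEU
  Q→Y: 30 TEU
  Q→Z: 85 TEU
  R→W: 5 TEU
  R→X: 45 TEU
  R→Z: 35 TEU
  S→X: 75 TEU
Total cost = $1940.
(Supply check: P ships 60; Q ships 115; R ships 85; S ships 75.)

1940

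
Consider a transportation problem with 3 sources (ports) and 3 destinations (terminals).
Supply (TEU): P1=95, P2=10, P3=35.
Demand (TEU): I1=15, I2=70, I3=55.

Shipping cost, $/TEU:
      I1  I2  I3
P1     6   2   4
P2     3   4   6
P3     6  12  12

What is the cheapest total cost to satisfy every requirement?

One minimum-cost allocation:
  P1–I2: 60 × $2 = $120
  P1–I3: 35 × $4 = $140
  P2–I2: 10 × $4 = $40
  P3–I1: 15 × $6 = $90
  P3–I3: 20 × $12 = $240
Total = 120 + 140 + 40 + 90 + 240 = $630.

630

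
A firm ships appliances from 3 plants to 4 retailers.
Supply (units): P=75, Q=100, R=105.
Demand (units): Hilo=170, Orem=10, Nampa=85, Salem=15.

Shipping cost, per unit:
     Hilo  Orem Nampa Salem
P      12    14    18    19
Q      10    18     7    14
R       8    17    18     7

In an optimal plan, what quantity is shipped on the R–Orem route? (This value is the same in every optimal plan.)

The minimum-cost plan:
  P–Hilo: 65 × 12 = 780
  P–Orem: 10 × 14 = 140
  Q–Hilo: 15 × 10 = 150
  Q–Nampa: 85 × 7 = 595
  R–Hilo: 90 × 8 = 720
  R–Salem: 15 × 7 = 105
Total cost = 2490.
The route R→Orem is not used.

0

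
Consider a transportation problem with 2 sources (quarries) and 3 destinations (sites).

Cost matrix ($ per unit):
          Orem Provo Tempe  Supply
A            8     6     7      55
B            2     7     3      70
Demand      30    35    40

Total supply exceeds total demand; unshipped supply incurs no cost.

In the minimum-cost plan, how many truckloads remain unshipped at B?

An optimal plan:
  A–Provo: 35 × $6 = $210
  B–Orem: 30 × $2 = $60
  B–Tempe: 40 × $3 = $120
Total cost = $390.
B ships 70 of its 70, leaving 0.

0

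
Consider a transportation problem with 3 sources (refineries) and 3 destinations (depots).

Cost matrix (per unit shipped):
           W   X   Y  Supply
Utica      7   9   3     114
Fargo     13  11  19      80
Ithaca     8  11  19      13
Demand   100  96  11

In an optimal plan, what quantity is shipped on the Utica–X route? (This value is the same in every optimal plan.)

The minimum-cost plan:
  Utica–W: 87 × 7 = 609
  Utica–X: 16 × 9 = 144
  Utica–Y: 11 × 3 = 33
  Fargo–X: 80 × 11 = 880
  Ithaca–W: 13 × 8 = 104
Total cost = 1770.
So Utica→X carries 16 kL.

16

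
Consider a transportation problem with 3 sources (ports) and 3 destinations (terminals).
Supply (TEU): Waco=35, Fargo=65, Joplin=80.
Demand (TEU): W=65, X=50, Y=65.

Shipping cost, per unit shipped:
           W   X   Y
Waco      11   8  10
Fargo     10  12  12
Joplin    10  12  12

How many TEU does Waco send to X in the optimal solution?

35

The minimum-cost plan:
  Waco to X: 35 × 8 = 280
  Fargo to Y: 65 × 12 = 780
  Joplin to W: 65 × 10 = 650
  Joplin to X: 15 × 12 = 180
Total cost = 1890.
So Waco→X carries 35 TEU.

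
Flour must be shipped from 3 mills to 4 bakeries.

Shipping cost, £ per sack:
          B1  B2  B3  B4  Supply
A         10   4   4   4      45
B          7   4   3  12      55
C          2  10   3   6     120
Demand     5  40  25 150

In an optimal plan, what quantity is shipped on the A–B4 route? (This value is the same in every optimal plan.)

45

Optimal shipments:
  A→B4: 45 × £4 = £180
  B→B2: 40 × £4 = £160
  B→B3: 15 × £3 = £45
  C→B1: 5 × £2 = £10
  C→B3: 10 × £3 = £30
  C→B4: 105 × £6 = £630
Total cost = £1055.
So A→B4 carries 45 sacks.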